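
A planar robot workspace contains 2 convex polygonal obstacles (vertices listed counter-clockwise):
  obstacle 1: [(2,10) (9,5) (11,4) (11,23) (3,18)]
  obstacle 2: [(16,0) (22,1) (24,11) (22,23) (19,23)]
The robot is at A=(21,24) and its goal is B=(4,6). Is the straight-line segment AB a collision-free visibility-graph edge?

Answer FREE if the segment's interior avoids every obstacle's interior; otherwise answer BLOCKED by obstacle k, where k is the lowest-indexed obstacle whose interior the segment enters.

BLOCKED by obstacle 1

Obstacle 1 [(2,10) (9,5) (11,4) (11,23) (3,18)]:
  edge (2,10)–(9,5): crosses AB
  edge (9,5)–(11,4): clear
  edge (11,4)–(11,23): crosses AB
  edge (11,23)–(3,18): clear
  edge (3,18)–(2,10): clear
  → BLOCKED
Obstacle 2 [(16,0) (22,1) (24,11) (22,23) (19,23)]:
  edge (16,0)–(22,1): clear
  edge (22,1)–(24,11): clear
  edge (24,11)–(22,23): clear
  edge (22,23)–(19,23): crosses AB
  edge (19,23)–(16,0): crosses AB
  → BLOCKED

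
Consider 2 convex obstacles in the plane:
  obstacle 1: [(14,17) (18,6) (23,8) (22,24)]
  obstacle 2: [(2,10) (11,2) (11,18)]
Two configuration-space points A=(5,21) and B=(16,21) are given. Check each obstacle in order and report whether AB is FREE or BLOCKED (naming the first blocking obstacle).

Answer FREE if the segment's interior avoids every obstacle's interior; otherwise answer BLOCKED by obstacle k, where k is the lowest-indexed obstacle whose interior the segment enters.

FREE

Obstacle 1 [(14,17) (18,6) (23,8) (22,24)]:
  edge (14,17)–(18,6): clear
  edge (18,6)–(23,8): clear
  edge (23,8)–(22,24): clear
  edge (22,24)–(14,17): clear
  midpoint (21/2,21) outside
  → clear
Obstacle 2 [(2,10) (11,2) (11,18)]:
  edge (2,10)–(11,2): clear
  edge (11,2)–(11,18): clear
  edge (11,18)–(2,10): clear
  midpoint (21/2,21) outside
  → clear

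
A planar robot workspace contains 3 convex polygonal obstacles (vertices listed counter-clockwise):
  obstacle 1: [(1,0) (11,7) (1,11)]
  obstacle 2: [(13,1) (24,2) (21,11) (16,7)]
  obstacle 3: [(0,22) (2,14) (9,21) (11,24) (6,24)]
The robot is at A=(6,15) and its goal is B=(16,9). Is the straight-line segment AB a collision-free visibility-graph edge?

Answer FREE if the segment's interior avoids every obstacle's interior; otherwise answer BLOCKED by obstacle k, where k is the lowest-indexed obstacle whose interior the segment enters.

Obstacle 1 [(1,0) (11,7) (1,11)]:
  edge (1,0)–(11,7): clear
  edge (11,7)–(1,11): clear
  edge (1,11)–(1,0): clear
  midpoint (11,12) outside
  → clear
Obstacle 2 [(13,1) (24,2) (21,11) (16,7)]:
  edge (13,1)–(24,2): clear
  edge (24,2)–(21,11): clear
  edge (21,11)–(16,7): clear
  edge (16,7)–(13,1): clear
  midpoint (11,12) outside
  → clear
Obstacle 3 [(0,22) (2,14) (9,21) (11,24) (6,24)]:
  edge (0,22)–(2,14): clear
  edge (2,14)–(9,21): clear
  edge (9,21)–(11,24): clear
  edge (11,24)–(6,24): clear
  edge (6,24)–(0,22): clear
  midpoint (11,12) outside
  → clear

FREE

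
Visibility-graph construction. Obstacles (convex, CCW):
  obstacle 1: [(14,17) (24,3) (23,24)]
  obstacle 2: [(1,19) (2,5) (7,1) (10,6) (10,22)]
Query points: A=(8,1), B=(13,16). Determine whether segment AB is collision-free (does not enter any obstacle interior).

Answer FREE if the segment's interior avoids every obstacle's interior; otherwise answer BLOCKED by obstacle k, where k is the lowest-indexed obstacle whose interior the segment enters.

Obstacle 1 [(14,17) (24,3) (23,24)]:
  edge (14,17)–(24,3): clear
  edge (24,3)–(23,24): clear
  edge (23,24)–(14,17): clear
  midpoint (21/2,17/2) outside
  → clear
Obstacle 2 [(1,19) (2,5) (7,1) (10,6) (10,22)]:
  edge (1,19)–(2,5): clear
  edge (2,5)–(7,1): clear
  edge (7,1)–(10,6): crosses AB
  edge (10,6)–(10,22): crosses AB
  edge (10,22)–(1,19): clear
  → BLOCKED

BLOCKED by obstacle 2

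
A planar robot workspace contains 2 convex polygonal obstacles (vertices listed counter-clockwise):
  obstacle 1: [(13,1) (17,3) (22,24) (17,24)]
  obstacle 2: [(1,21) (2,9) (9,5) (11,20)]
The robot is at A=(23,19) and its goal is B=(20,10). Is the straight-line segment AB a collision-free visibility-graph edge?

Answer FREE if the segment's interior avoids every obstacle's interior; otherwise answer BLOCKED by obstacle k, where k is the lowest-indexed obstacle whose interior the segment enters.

FREE

Obstacle 1 [(13,1) (17,3) (22,24) (17,24)]:
  edge (13,1)–(17,3): clear
  edge (17,3)–(22,24): clear
  edge (22,24)–(17,24): clear
  edge (17,24)–(13,1): clear
  midpoint (43/2,29/2) outside
  → clear
Obstacle 2 [(1,21) (2,9) (9,5) (11,20)]:
  edge (1,21)–(2,9): clear
  edge (2,9)–(9,5): clear
  edge (9,5)–(11,20): clear
  edge (11,20)–(1,21): clear
  midpoint (43/2,29/2) outside
  → clear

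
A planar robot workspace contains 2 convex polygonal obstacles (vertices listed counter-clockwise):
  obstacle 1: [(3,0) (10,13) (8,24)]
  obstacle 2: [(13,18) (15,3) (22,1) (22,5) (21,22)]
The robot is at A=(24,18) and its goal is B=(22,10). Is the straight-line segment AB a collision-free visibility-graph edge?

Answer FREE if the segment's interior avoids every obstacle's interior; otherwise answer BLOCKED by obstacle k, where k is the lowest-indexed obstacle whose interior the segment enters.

Obstacle 1 [(3,0) (10,13) (8,24)]:
  edge (3,0)–(10,13): clear
  edge (10,13)–(8,24): clear
  edge (8,24)–(3,0): clear
  midpoint (23,14) outside
  → clear
Obstacle 2 [(13,18) (15,3) (22,1) (22,5) (21,22)]:
  edge (13,18)–(15,3): clear
  edge (15,3)–(22,1): clear
  edge (22,1)–(22,5): clear
  edge (22,5)–(21,22): clear
  edge (21,22)–(13,18): clear
  midpoint (23,14) outside
  → clear

FREE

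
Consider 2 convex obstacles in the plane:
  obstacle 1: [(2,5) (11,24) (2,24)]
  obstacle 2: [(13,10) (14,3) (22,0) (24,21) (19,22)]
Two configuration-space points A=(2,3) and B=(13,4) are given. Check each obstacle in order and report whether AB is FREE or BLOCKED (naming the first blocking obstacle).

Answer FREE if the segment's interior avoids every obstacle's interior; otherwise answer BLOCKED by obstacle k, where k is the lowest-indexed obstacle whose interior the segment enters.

Obstacle 1 [(2,5) (11,24) (2,24)]:
  edge (2,5)–(11,24): clear
  edge (11,24)–(2,24): clear
  edge (2,24)–(2,5): clear
  midpoint (15/2,7/2) outside
  → clear
Obstacle 2 [(13,10) (14,3) (22,0) (24,21) (19,22)]:
  edge (13,10)–(14,3): clear
  edge (14,3)–(22,0): clear
  edge (22,0)–(24,21): clear
  edge (24,21)–(19,22): clear
  edge (19,22)–(13,10): clear
  midpoint (15/2,7/2) outside
  → clear

FREE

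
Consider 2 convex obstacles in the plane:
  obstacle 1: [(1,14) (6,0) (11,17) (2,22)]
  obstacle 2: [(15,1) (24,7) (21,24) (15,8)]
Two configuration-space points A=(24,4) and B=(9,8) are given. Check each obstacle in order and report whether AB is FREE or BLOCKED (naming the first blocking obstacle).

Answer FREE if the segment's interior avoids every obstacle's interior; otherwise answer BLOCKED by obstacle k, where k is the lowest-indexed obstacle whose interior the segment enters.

Obstacle 1 [(1,14) (6,0) (11,17) (2,22)]:
  edge (1,14)–(6,0): clear
  edge (6,0)–(11,17): clear
  edge (11,17)–(2,22): clear
  edge (2,22)–(1,14): clear
  midpoint (33/2,6) outside
  → clear
Obstacle 2 [(15,1) (24,7) (21,24) (15,8)]:
  edge (15,1)–(24,7): crosses AB
  edge (24,7)–(21,24): clear
  edge (21,24)–(15,8): clear
  edge (15,8)–(15,1): crosses AB
  → BLOCKED

BLOCKED by obstacle 2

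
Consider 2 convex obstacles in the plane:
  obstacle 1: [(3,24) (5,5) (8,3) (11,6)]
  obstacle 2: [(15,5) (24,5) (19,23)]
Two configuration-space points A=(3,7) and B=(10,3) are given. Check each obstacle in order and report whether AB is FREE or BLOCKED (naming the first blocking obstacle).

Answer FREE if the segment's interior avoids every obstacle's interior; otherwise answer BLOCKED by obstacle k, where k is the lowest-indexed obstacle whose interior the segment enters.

Obstacle 1 [(3,24) (5,5) (8,3) (11,6)]:
  edge (3,24)–(5,5): crosses AB
  edge (5,5)–(8,3): clear
  edge (8,3)–(11,6): crosses AB
  edge (11,6)–(3,24): clear
  → BLOCKED
Obstacle 2 [(15,5) (24,5) (19,23)]:
  edge (15,5)–(24,5): clear
  edge (24,5)–(19,23): clear
  edge (19,23)–(15,5): clear
  midpoint (13/2,5) outside
  → clear

BLOCKED by obstacle 1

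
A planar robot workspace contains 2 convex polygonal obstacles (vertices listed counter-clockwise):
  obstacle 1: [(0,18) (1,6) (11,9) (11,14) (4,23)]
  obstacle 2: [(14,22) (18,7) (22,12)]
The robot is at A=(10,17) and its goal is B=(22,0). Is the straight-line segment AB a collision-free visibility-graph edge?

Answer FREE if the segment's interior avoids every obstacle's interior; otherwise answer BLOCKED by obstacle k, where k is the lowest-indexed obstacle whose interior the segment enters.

FREE

Obstacle 1 [(0,18) (1,6) (11,9) (11,14) (4,23)]:
  edge (0,18)–(1,6): clear
  edge (1,6)–(11,9): clear
  edge (11,9)–(11,14): clear
  edge (11,14)–(4,23): clear
  edge (4,23)–(0,18): clear
  midpoint (16,17/2) outside
  → clear
Obstacle 2 [(14,22) (18,7) (22,12)]:
  edge (14,22)–(18,7): clear
  edge (18,7)–(22,12): clear
  edge (22,12)–(14,22): clear
  midpoint (16,17/2) outside
  → clear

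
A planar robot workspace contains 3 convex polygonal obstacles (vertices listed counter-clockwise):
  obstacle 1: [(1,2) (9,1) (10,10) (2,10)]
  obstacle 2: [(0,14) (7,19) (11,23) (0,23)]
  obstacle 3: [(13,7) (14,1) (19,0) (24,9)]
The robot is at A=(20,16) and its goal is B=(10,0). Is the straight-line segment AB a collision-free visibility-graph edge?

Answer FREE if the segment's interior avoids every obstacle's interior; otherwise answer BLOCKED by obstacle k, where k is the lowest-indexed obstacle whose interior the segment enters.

BLOCKED by obstacle 3

Obstacle 1 [(1,2) (9,1) (10,10) (2,10)]:
  edge (1,2)–(9,1): clear
  edge (9,1)–(10,10): clear
  edge (10,10)–(2,10): clear
  edge (2,10)–(1,2): clear
  midpoint (15,8) outside
  → clear
Obstacle 2 [(0,14) (7,19) (11,23) (0,23)]:
  edge (0,14)–(7,19): clear
  edge (7,19)–(11,23): clear
  edge (11,23)–(0,23): clear
  edge (0,23)–(0,14): clear
  midpoint (15,8) outside
  → clear
Obstacle 3 [(13,7) (14,1) (19,0) (24,9)]:
  edge (13,7)–(14,1): crosses AB
  edge (14,1)–(19,0): clear
  edge (19,0)–(24,9): clear
  edge (24,9)–(13,7): crosses AB
  → BLOCKED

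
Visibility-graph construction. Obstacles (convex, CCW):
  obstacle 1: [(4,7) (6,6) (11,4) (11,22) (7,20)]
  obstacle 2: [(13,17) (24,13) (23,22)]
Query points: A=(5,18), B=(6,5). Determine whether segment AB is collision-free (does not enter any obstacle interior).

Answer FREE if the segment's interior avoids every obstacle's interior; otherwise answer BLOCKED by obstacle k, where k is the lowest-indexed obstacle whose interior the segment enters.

BLOCKED by obstacle 1

Obstacle 1 [(4,7) (6,6) (11,4) (11,22) (7,20)]:
  edge (4,7)–(6,6): crosses AB
  edge (6,6)–(11,4): clear
  edge (11,4)–(11,22): clear
  edge (11,22)–(7,20): clear
  edge (7,20)–(4,7): crosses AB
  → BLOCKED
Obstacle 2 [(13,17) (24,13) (23,22)]:
  edge (13,17)–(24,13): clear
  edge (24,13)–(23,22): clear
  edge (23,22)–(13,17): clear
  midpoint (11/2,23/2) outside
  → clear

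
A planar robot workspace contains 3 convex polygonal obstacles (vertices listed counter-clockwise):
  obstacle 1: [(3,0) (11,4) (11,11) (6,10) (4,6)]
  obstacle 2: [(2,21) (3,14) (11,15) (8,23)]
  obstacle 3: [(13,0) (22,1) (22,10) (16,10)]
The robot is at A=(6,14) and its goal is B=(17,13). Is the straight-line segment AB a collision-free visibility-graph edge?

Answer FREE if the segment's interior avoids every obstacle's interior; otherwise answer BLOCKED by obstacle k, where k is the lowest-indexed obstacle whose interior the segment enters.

Obstacle 1 [(3,0) (11,4) (11,11) (6,10) (4,6)]:
  edge (3,0)–(11,4): clear
  edge (11,4)–(11,11): clear
  edge (11,11)–(6,10): clear
  edge (6,10)–(4,6): clear
  edge (4,6)–(3,0): clear
  midpoint (23/2,27/2) outside
  → clear
Obstacle 2 [(2,21) (3,14) (11,15) (8,23)]:
  edge (2,21)–(3,14): clear
  edge (3,14)–(11,15): clear
  edge (11,15)–(8,23): clear
  edge (8,23)–(2,21): clear
  midpoint (23/2,27/2) outside
  → clear
Obstacle 3 [(13,0) (22,1) (22,10) (16,10)]:
  edge (13,0)–(22,1): clear
  edge (22,1)–(22,10): clear
  edge (22,10)–(16,10): clear
  edge (16,10)–(13,0): clear
  midpoint (23/2,27/2) outside
  → clear

FREE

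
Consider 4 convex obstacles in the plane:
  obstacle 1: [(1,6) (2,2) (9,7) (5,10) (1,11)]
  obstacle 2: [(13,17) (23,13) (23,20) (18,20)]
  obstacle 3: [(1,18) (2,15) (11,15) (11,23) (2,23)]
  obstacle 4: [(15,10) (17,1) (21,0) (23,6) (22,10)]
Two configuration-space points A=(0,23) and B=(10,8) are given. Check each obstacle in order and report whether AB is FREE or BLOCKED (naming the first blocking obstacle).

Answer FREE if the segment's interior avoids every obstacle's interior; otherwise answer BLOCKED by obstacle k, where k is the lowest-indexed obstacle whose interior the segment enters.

Obstacle 1 [(1,6) (2,2) (9,7) (5,10) (1,11)]:
  edge (1,6)–(2,2): clear
  edge (2,2)–(9,7): clear
  edge (9,7)–(5,10): clear
  edge (5,10)–(1,11): clear
  edge (1,11)–(1,6): clear
  midpoint (5,31/2) outside
  → clear
Obstacle 2 [(13,17) (23,13) (23,20) (18,20)]:
  edge (13,17)–(23,13): clear
  edge (23,13)–(23,20): clear
  edge (23,20)–(18,20): clear
  edge (18,20)–(13,17): clear
  midpoint (5,31/2) outside
  → clear
Obstacle 3 [(1,18) (2,15) (11,15) (11,23) (2,23)]:
  edge (1,18)–(2,15): clear
  edge (2,15)–(11,15): crosses AB
  edge (11,15)–(11,23): clear
  edge (11,23)–(2,23): clear
  edge (2,23)–(1,18): crosses AB
  → BLOCKED
Obstacle 4 [(15,10) (17,1) (21,0) (23,6) (22,10)]:
  edge (15,10)–(17,1): clear
  edge (17,1)–(21,0): clear
  edge (21,0)–(23,6): clear
  edge (23,6)–(22,10): clear
  edge (22,10)–(15,10): clear
  midpoint (5,31/2) outside
  → clear

BLOCKED by obstacle 3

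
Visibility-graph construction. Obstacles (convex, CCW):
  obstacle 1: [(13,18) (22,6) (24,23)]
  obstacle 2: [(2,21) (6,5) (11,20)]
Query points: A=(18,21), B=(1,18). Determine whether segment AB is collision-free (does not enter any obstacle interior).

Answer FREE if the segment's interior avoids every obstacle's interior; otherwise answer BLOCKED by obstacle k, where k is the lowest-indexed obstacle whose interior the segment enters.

BLOCKED by obstacle 2

Obstacle 1 [(13,18) (22,6) (24,23)]:
  edge (13,18)–(22,6): clear
  edge (22,6)–(24,23): clear
  edge (24,23)–(13,18): clear
  midpoint (19/2,39/2) outside
  → clear
Obstacle 2 [(2,21) (6,5) (11,20)]:
  edge (2,21)–(6,5): crosses AB
  edge (6,5)–(11,20): crosses AB
  edge (11,20)–(2,21): clear
  → BLOCKED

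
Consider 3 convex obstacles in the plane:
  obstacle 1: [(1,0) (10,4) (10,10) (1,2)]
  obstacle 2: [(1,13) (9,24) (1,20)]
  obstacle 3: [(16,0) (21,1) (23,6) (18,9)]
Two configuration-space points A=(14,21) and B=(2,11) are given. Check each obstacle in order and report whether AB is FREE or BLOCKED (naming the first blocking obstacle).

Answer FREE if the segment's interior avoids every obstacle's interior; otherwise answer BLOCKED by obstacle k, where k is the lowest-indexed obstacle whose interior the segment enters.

Obstacle 1 [(1,0) (10,4) (10,10) (1,2)]:
  edge (1,0)–(10,4): clear
  edge (10,4)–(10,10): clear
  edge (10,10)–(1,2): clear
  edge (1,2)–(1,0): clear
  midpoint (8,16) outside
  → clear
Obstacle 2 [(1,13) (9,24) (1,20)]:
  edge (1,13)–(9,24): clear
  edge (9,24)–(1,20): clear
  edge (1,20)–(1,13): clear
  midpoint (8,16) outside
  → clear
Obstacle 3 [(16,0) (21,1) (23,6) (18,9)]:
  edge (16,0)–(21,1): clear
  edge (21,1)–(23,6): clear
  edge (23,6)–(18,9): clear
  edge (18,9)–(16,0): clear
  midpoint (8,16) outside
  → clear

FREE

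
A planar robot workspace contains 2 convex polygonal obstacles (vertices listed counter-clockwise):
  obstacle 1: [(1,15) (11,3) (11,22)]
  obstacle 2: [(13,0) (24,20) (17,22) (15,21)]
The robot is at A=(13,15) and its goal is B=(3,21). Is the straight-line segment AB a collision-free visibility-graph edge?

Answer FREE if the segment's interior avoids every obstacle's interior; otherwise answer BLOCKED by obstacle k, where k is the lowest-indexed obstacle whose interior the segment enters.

Obstacle 1 [(1,15) (11,3) (11,22)]:
  edge (1,15)–(11,3): clear
  edge (11,3)–(11,22): crosses AB
  edge (11,22)–(1,15): crosses AB
  → BLOCKED
Obstacle 2 [(13,0) (24,20) (17,22) (15,21)]:
  edge (13,0)–(24,20): clear
  edge (24,20)–(17,22): clear
  edge (17,22)–(15,21): clear
  edge (15,21)–(13,0): clear
  midpoint (8,18) outside
  → clear

BLOCKED by obstacle 1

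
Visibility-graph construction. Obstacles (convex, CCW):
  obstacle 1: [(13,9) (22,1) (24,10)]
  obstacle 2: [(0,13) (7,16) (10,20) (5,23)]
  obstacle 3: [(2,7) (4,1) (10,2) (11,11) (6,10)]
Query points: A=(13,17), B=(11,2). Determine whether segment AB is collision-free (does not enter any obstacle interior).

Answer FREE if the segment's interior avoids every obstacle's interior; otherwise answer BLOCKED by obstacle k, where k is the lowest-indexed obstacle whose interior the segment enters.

Obstacle 1 [(13,9) (22,1) (24,10)]:
  edge (13,9)–(22,1): clear
  edge (22,1)–(24,10): clear
  edge (24,10)–(13,9): clear
  midpoint (12,19/2) outside
  → clear
Obstacle 2 [(0,13) (7,16) (10,20) (5,23)]:
  edge (0,13)–(7,16): clear
  edge (7,16)–(10,20): clear
  edge (10,20)–(5,23): clear
  edge (5,23)–(0,13): clear
  midpoint (12,19/2) outside
  → clear
Obstacle 3 [(2,7) (4,1) (10,2) (11,11) (6,10)]:
  edge (2,7)–(4,1): clear
  edge (4,1)–(10,2): clear
  edge (10,2)–(11,11): clear
  edge (11,11)–(6,10): clear
  edge (6,10)–(2,7): clear
  midpoint (12,19/2) outside
  → clear

FREE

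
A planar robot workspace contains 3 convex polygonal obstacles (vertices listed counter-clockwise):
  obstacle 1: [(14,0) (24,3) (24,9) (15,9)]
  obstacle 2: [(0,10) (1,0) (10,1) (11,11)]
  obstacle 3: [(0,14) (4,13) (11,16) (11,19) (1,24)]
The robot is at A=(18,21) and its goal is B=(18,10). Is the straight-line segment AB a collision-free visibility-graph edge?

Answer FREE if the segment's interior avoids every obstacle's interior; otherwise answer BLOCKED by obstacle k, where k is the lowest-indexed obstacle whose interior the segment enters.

Obstacle 1 [(14,0) (24,3) (24,9) (15,9)]:
  edge (14,0)–(24,3): clear
  edge (24,3)–(24,9): clear
  edge (24,9)–(15,9): clear
  edge (15,9)–(14,0): clear
  midpoint (18,31/2) outside
  → clear
Obstacle 2 [(0,10) (1,0) (10,1) (11,11)]:
  edge (0,10)–(1,0): clear
  edge (1,0)–(10,1): clear
  edge (10,1)–(11,11): clear
  edge (11,11)–(0,10): clear
  midpoint (18,31/2) outside
  → clear
Obstacle 3 [(0,14) (4,13) (11,16) (11,19) (1,24)]:
  edge (0,14)–(4,13): clear
  edge (4,13)–(11,16): clear
  edge (11,16)–(11,19): clear
  edge (11,19)–(1,24): clear
  edge (1,24)–(0,14): clear
  midpoint (18,31/2) outside
  → clear

FREE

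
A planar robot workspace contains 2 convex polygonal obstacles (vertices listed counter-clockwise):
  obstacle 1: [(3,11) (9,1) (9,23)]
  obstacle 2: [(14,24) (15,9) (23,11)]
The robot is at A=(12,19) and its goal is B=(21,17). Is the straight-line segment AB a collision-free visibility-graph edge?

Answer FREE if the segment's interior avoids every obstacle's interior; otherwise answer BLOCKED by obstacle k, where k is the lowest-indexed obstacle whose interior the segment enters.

Obstacle 1 [(3,11) (9,1) (9,23)]:
  edge (3,11)–(9,1): clear
  edge (9,1)–(9,23): clear
  edge (9,23)–(3,11): clear
  midpoint (33/2,18) outside
  → clear
Obstacle 2 [(14,24) (15,9) (23,11)]:
  edge (14,24)–(15,9): crosses AB
  edge (15,9)–(23,11): clear
  edge (23,11)–(14,24): crosses AB
  → BLOCKED

BLOCKED by obstacle 2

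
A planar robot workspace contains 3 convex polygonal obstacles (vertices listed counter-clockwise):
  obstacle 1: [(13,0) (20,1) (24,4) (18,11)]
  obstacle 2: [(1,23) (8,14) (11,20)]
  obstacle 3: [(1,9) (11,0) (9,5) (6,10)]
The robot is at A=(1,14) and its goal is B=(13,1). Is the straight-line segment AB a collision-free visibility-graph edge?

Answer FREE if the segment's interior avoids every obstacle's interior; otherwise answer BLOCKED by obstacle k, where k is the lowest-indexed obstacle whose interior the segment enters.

BLOCKED by obstacle 3

Obstacle 1 [(13,0) (20,1) (24,4) (18,11)]:
  edge (13,0)–(20,1): clear
  edge (20,1)–(24,4): clear
  edge (24,4)–(18,11): clear
  edge (18,11)–(13,0): clear
  midpoint (7,15/2) outside
  → clear
Obstacle 2 [(1,23) (8,14) (11,20)]:
  edge (1,23)–(8,14): clear
  edge (8,14)–(11,20): clear
  edge (11,20)–(1,23): clear
  midpoint (7,15/2) outside
  → clear
Obstacle 3 [(1,9) (11,0) (9,5) (6,10)]:
  edge (1,9)–(11,0): clear
  edge (11,0)–(9,5): clear
  edge (9,5)–(6,10): crosses AB
  edge (6,10)–(1,9): crosses AB
  → BLOCKED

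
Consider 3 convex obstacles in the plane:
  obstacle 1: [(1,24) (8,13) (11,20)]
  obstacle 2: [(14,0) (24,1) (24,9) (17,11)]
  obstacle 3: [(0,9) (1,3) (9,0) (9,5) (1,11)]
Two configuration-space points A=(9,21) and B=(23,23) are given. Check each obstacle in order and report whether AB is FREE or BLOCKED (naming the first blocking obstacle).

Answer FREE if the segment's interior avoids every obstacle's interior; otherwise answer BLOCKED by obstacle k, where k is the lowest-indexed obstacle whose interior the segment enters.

Obstacle 1 [(1,24) (8,13) (11,20)]:
  edge (1,24)–(8,13): clear
  edge (8,13)–(11,20): clear
  edge (11,20)–(1,24): clear
  midpoint (16,22) outside
  → clear
Obstacle 2 [(14,0) (24,1) (24,9) (17,11)]:
  edge (14,0)–(24,1): clear
  edge (24,1)–(24,9): clear
  edge (24,9)–(17,11): clear
  edge (17,11)–(14,0): clear
  midpoint (16,22) outside
  → clear
Obstacle 3 [(0,9) (1,3) (9,0) (9,5) (1,11)]:
  edge (0,9)–(1,3): clear
  edge (1,3)–(9,0): clear
  edge (9,0)–(9,5): clear
  edge (9,5)–(1,11): clear
  edge (1,11)–(0,9): clear
  midpoint (16,22) outside
  → clear

FREE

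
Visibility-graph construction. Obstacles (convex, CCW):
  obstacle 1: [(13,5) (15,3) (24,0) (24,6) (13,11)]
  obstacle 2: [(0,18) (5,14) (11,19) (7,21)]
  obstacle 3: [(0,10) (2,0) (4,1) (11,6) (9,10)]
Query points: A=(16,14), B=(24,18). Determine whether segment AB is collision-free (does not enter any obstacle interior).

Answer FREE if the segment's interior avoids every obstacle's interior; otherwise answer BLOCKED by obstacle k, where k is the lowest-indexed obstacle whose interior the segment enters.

FREE

Obstacle 1 [(13,5) (15,3) (24,0) (24,6) (13,11)]:
  edge (13,5)–(15,3): clear
  edge (15,3)–(24,0): clear
  edge (24,0)–(24,6): clear
  edge (24,6)–(13,11): clear
  edge (13,11)–(13,5): clear
  midpoint (20,16) outside
  → clear
Obstacle 2 [(0,18) (5,14) (11,19) (7,21)]:
  edge (0,18)–(5,14): clear
  edge (5,14)–(11,19): clear
  edge (11,19)–(7,21): clear
  edge (7,21)–(0,18): clear
  midpoint (20,16) outside
  → clear
Obstacle 3 [(0,10) (2,0) (4,1) (11,6) (9,10)]:
  edge (0,10)–(2,0): clear
  edge (2,0)–(4,1): clear
  edge (4,1)–(11,6): clear
  edge (11,6)–(9,10): clear
  edge (9,10)–(0,10): clear
  midpoint (20,16) outside
  → clear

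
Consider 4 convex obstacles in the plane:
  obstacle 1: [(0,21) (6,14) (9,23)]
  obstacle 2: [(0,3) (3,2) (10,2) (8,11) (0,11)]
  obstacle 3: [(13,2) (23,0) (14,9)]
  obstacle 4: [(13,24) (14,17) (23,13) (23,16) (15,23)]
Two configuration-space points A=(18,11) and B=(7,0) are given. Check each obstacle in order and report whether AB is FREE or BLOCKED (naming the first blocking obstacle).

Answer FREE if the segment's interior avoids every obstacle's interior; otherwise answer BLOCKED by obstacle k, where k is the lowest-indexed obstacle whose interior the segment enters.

Obstacle 1 [(0,21) (6,14) (9,23)]:
  edge (0,21)–(6,14): clear
  edge (6,14)–(9,23): clear
  edge (9,23)–(0,21): clear
  midpoint (25/2,11/2) outside
  → clear
Obstacle 2 [(0,3) (3,2) (10,2) (8,11) (0,11)]:
  edge (0,3)–(3,2): clear
  edge (3,2)–(10,2): crosses AB
  edge (10,2)–(8,11): crosses AB
  edge (8,11)–(0,11): clear
  edge (0,11)–(0,3): clear
  → BLOCKED
Obstacle 3 [(13,2) (23,0) (14,9)]:
  edge (13,2)–(23,0): clear
  edge (23,0)–(14,9): crosses AB
  edge (14,9)–(13,2): crosses AB
  → BLOCKED
Obstacle 4 [(13,24) (14,17) (23,13) (23,16) (15,23)]:
  edge (13,24)–(14,17): clear
  edge (14,17)–(23,13): clear
  edge (23,13)–(23,16): clear
  edge (23,16)–(15,23): clear
  edge (15,23)–(13,24): clear
  midpoint (25/2,11/2) outside
  → clear

BLOCKED by obstacle 2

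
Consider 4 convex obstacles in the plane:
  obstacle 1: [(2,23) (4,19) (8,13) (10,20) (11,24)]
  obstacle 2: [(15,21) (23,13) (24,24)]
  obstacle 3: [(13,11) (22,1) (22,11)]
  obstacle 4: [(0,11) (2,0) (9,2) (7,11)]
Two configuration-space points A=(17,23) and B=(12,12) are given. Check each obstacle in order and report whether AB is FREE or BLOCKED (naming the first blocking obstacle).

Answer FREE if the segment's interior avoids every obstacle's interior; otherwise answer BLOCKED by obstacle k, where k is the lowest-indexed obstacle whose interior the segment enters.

BLOCKED by obstacle 2

Obstacle 1 [(2,23) (4,19) (8,13) (10,20) (11,24)]:
  edge (2,23)–(4,19): clear
  edge (4,19)–(8,13): clear
  edge (8,13)–(10,20): clear
  edge (10,20)–(11,24): clear
  edge (11,24)–(2,23): clear
  midpoint (29/2,35/2) outside
  → clear
Obstacle 2 [(15,21) (23,13) (24,24)]:
  edge (15,21)–(23,13): crosses AB
  edge (23,13)–(24,24): clear
  edge (24,24)–(15,21): crosses AB
  → BLOCKED
Obstacle 3 [(13,11) (22,1) (22,11)]:
  edge (13,11)–(22,1): clear
  edge (22,1)–(22,11): clear
  edge (22,11)–(13,11): clear
  midpoint (29/2,35/2) outside
  → clear
Obstacle 4 [(0,11) (2,0) (9,2) (7,11)]:
  edge (0,11)–(2,0): clear
  edge (2,0)–(9,2): clear
  edge (9,2)–(7,11): clear
  edge (7,11)–(0,11): clear
  midpoint (29/2,35/2) outside
  → clear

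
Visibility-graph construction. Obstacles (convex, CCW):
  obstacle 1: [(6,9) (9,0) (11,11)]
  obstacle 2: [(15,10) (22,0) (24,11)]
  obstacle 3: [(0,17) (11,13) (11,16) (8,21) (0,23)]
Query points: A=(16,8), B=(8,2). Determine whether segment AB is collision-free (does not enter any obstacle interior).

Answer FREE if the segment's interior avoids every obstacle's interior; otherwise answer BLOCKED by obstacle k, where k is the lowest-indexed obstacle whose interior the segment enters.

BLOCKED by obstacle 1

Obstacle 1 [(6,9) (9,0) (11,11)]:
  edge (6,9)–(9,0): crosses AB
  edge (9,0)–(11,11): crosses AB
  edge (11,11)–(6,9): clear
  → BLOCKED
Obstacle 2 [(15,10) (22,0) (24,11)]:
  edge (15,10)–(22,0): clear
  edge (22,0)–(24,11): clear
  edge (24,11)–(15,10): clear
  midpoint (12,5) outside
  → clear
Obstacle 3 [(0,17) (11,13) (11,16) (8,21) (0,23)]:
  edge (0,17)–(11,13): clear
  edge (11,13)–(11,16): clear
  edge (11,16)–(8,21): clear
  edge (8,21)–(0,23): clear
  edge (0,23)–(0,17): clear
  midpoint (12,5) outside
  → clear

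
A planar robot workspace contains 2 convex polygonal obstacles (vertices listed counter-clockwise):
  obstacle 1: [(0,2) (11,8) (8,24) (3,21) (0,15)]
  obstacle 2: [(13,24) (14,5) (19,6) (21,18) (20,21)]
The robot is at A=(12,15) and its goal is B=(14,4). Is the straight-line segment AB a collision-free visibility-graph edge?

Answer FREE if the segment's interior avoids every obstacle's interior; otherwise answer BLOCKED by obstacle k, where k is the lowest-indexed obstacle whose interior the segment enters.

Obstacle 1 [(0,2) (11,8) (8,24) (3,21) (0,15)]:
  edge (0,2)–(11,8): clear
  edge (11,8)–(8,24): clear
  edge (8,24)–(3,21): clear
  edge (3,21)–(0,15): clear
  edge (0,15)–(0,2): clear
  midpoint (13,19/2) outside
  → clear
Obstacle 2 [(13,24) (14,5) (19,6) (21,18) (20,21)]:
  edge (13,24)–(14,5): clear
  edge (14,5)–(19,6): clear
  edge (19,6)–(21,18): clear
  edge (21,18)–(20,21): clear
  edge (20,21)–(13,24): clear
  midpoint (13,19/2) outside
  → clear

FREE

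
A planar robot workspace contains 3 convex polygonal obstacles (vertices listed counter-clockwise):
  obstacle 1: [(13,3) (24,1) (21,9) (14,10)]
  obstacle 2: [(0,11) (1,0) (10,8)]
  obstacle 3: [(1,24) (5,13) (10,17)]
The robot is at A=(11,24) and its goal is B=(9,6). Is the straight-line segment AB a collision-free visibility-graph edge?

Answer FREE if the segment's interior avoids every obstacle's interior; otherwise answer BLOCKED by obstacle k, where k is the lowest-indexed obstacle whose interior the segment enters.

Obstacle 1 [(13,3) (24,1) (21,9) (14,10)]:
  edge (13,3)–(24,1): clear
  edge (24,1)–(21,9): clear
  edge (21,9)–(14,10): clear
  edge (14,10)–(13,3): clear
  midpoint (10,15) outside
  → clear
Obstacle 2 [(0,11) (1,0) (10,8)]:
  edge (0,11)–(1,0): clear
  edge (1,0)–(10,8): crosses AB
  edge (10,8)–(0,11): crosses AB
  → BLOCKED
Obstacle 3 [(1,24) (5,13) (10,17)]:
  edge (1,24)–(5,13): clear
  edge (5,13)–(10,17): clear
  edge (10,17)–(1,24): clear
  midpoint (10,15) outside
  → clear

BLOCKED by obstacle 2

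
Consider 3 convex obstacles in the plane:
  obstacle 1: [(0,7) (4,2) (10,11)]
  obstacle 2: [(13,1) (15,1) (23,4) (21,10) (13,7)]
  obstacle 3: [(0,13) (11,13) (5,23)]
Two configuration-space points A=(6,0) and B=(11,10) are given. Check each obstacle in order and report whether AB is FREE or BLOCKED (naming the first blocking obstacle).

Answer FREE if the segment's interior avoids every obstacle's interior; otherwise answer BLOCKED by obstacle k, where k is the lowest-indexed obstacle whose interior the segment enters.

FREE

Obstacle 1 [(0,7) (4,2) (10,11)]:
  edge (0,7)–(4,2): clear
  edge (4,2)–(10,11): clear
  edge (10,11)–(0,7): clear
  midpoint (17/2,5) outside
  → clear
Obstacle 2 [(13,1) (15,1) (23,4) (21,10) (13,7)]:
  edge (13,1)–(15,1): clear
  edge (15,1)–(23,4): clear
  edge (23,4)–(21,10): clear
  edge (21,10)–(13,7): clear
  edge (13,7)–(13,1): clear
  midpoint (17/2,5) outside
  → clear
Obstacle 3 [(0,13) (11,13) (5,23)]:
  edge (0,13)–(11,13): clear
  edge (11,13)–(5,23): clear
  edge (5,23)–(0,13): clear
  midpoint (17/2,5) outside
  → clear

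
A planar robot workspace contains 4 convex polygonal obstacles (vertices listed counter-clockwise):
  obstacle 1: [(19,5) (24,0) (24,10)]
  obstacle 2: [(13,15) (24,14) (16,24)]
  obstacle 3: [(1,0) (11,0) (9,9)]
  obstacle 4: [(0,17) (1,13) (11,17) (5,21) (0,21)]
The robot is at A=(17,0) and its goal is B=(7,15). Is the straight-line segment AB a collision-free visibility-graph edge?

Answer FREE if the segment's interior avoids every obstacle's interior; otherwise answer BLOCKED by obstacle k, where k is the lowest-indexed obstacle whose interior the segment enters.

FREE

Obstacle 1 [(19,5) (24,0) (24,10)]:
  edge (19,5)–(24,0): clear
  edge (24,0)–(24,10): clear
  edge (24,10)–(19,5): clear
  midpoint (12,15/2) outside
  → clear
Obstacle 2 [(13,15) (24,14) (16,24)]:
  edge (13,15)–(24,14): clear
  edge (24,14)–(16,24): clear
  edge (16,24)–(13,15): clear
  midpoint (12,15/2) outside
  → clear
Obstacle 3 [(1,0) (11,0) (9,9)]:
  edge (1,0)–(11,0): clear
  edge (11,0)–(9,9): clear
  edge (9,9)–(1,0): clear
  midpoint (12,15/2) outside
  → clear
Obstacle 4 [(0,17) (1,13) (11,17) (5,21) (0,21)]:
  edge (0,17)–(1,13): clear
  edge (1,13)–(11,17): clear
  edge (11,17)–(5,21): clear
  edge (5,21)–(0,21): clear
  edge (0,21)–(0,17): clear
  midpoint (12,15/2) outside
  → clear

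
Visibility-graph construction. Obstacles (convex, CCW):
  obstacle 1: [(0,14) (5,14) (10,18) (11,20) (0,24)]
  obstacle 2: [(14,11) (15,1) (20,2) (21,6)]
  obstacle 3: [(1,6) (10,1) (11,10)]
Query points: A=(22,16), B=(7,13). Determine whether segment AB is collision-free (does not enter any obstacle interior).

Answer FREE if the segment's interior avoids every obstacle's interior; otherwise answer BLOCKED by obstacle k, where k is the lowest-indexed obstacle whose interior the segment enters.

Obstacle 1 [(0,14) (5,14) (10,18) (11,20) (0,24)]:
  edge (0,14)–(5,14): clear
  edge (5,14)–(10,18): clear
  edge (10,18)–(11,20): clear
  edge (11,20)–(0,24): clear
  edge (0,24)–(0,14): clear
  midpoint (29/2,29/2) outside
  → clear
Obstacle 2 [(14,11) (15,1) (20,2) (21,6)]:
  edge (14,11)–(15,1): clear
  edge (15,1)–(20,2): clear
  edge (20,2)–(21,6): clear
  edge (21,6)–(14,11): clear
  midpoint (29/2,29/2) outside
  → clear
Obstacle 3 [(1,6) (10,1) (11,10)]:
  edge (1,6)–(10,1): clear
  edge (10,1)–(11,10): clear
  edge (11,10)–(1,6): clear
  midpoint (29/2,29/2) outside
  → clear

FREE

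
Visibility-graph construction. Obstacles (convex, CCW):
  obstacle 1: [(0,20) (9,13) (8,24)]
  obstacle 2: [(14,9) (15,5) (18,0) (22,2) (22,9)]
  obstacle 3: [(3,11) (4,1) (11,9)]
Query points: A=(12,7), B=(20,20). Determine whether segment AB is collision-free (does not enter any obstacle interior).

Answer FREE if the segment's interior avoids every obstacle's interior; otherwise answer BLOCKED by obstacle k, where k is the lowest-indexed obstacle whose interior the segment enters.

FREE

Obstacle 1 [(0,20) (9,13) (8,24)]:
  edge (0,20)–(9,13): clear
  edge (9,13)–(8,24): clear
  edge (8,24)–(0,20): clear
  midpoint (16,27/2) outside
  → clear
Obstacle 2 [(14,9) (15,5) (18,0) (22,2) (22,9)]:
  edge (14,9)–(15,5): clear
  edge (15,5)–(18,0): clear
  edge (18,0)–(22,2): clear
  edge (22,2)–(22,9): clear
  edge (22,9)–(14,9): clear
  midpoint (16,27/2) outside
  → clear
Obstacle 3 [(3,11) (4,1) (11,9)]:
  edge (3,11)–(4,1): clear
  edge (4,1)–(11,9): clear
  edge (11,9)–(3,11): clear
  midpoint (16,27/2) outside
  → clear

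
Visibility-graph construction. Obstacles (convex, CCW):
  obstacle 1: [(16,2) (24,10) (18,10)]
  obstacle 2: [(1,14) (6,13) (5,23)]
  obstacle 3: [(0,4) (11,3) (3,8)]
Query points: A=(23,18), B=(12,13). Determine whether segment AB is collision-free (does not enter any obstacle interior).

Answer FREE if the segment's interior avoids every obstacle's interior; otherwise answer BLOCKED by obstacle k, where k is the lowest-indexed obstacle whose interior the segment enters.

Obstacle 1 [(16,2) (24,10) (18,10)]:
  edge (16,2)–(24,10): clear
  edge (24,10)–(18,10): clear
  edge (18,10)–(16,2): clear
  midpoint (35/2,31/2) outside
  → clear
Obstacle 2 [(1,14) (6,13) (5,23)]:
  edge (1,14)–(6,13): clear
  edge (6,13)–(5,23): clear
  edge (5,23)–(1,14): clear
  midpoint (35/2,31/2) outside
  → clear
Obstacle 3 [(0,4) (11,3) (3,8)]:
  edge (0,4)–(11,3): clear
  edge (11,3)–(3,8): clear
  edge (3,8)–(0,4): clear
  midpoint (35/2,31/2) outside
  → clear

FREE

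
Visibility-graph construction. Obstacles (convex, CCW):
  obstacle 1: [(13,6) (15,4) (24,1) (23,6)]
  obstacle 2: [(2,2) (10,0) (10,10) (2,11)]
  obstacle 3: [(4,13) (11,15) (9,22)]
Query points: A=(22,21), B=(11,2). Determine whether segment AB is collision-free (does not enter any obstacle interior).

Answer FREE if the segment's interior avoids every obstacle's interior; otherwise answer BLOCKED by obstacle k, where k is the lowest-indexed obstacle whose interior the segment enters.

BLOCKED by obstacle 1

Obstacle 1 [(13,6) (15,4) (24,1) (23,6)]:
  edge (13,6)–(15,4): crosses AB
  edge (15,4)–(24,1): clear
  edge (24,1)–(23,6): clear
  edge (23,6)–(13,6): crosses AB
  → BLOCKED
Obstacle 2 [(2,2) (10,0) (10,10) (2,11)]:
  edge (2,2)–(10,0): clear
  edge (10,0)–(10,10): clear
  edge (10,10)–(2,11): clear
  edge (2,11)–(2,2): clear
  midpoint (33/2,23/2) outside
  → clear
Obstacle 3 [(4,13) (11,15) (9,22)]:
  edge (4,13)–(11,15): clear
  edge (11,15)–(9,22): clear
  edge (9,22)–(4,13): clear
  midpoint (33/2,23/2) outside
  → clear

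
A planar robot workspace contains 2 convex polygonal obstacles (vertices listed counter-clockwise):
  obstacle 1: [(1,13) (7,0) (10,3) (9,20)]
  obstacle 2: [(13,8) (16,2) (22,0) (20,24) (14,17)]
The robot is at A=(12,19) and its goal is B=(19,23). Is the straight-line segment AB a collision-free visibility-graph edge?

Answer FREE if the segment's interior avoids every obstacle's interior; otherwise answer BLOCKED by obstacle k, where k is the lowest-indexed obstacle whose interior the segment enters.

Obstacle 1 [(1,13) (7,0) (10,3) (9,20)]:
  edge (1,13)–(7,0): clear
  edge (7,0)–(10,3): clear
  edge (10,3)–(9,20): clear
  edge (9,20)–(1,13): clear
  midpoint (31/2,21) outside
  → clear
Obstacle 2 [(13,8) (16,2) (22,0) (20,24) (14,17)]:
  edge (13,8)–(16,2): clear
  edge (16,2)–(22,0): clear
  edge (22,0)–(20,24): clear
  edge (20,24)–(14,17): clear
  edge (14,17)–(13,8): clear
  midpoint (31/2,21) outside
  → clear

FREE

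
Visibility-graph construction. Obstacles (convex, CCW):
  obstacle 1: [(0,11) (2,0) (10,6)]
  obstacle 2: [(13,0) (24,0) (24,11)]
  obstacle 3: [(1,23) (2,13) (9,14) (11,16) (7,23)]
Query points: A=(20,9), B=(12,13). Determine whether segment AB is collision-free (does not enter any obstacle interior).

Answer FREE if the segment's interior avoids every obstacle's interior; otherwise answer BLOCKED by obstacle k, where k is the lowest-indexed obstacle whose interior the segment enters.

FREE

Obstacle 1 [(0,11) (2,0) (10,6)]:
  edge (0,11)–(2,0): clear
  edge (2,0)–(10,6): clear
  edge (10,6)–(0,11): clear
  midpoint (16,11) outside
  → clear
Obstacle 2 [(13,0) (24,0) (24,11)]:
  edge (13,0)–(24,0): clear
  edge (24,0)–(24,11): clear
  edge (24,11)–(13,0): clear
  midpoint (16,11) outside
  → clear
Obstacle 3 [(1,23) (2,13) (9,14) (11,16) (7,23)]:
  edge (1,23)–(2,13): clear
  edge (2,13)–(9,14): clear
  edge (9,14)–(11,16): clear
  edge (11,16)–(7,23): clear
  edge (7,23)–(1,23): clear
  midpoint (16,11) outside
  → clear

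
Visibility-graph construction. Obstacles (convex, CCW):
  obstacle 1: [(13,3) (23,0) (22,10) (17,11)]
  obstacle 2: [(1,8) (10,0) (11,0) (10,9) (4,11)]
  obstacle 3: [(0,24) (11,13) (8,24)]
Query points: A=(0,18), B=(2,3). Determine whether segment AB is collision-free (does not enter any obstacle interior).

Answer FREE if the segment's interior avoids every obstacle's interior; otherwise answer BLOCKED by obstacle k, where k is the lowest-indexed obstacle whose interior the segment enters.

Obstacle 1 [(13,3) (23,0) (22,10) (17,11)]:
  edge (13,3)–(23,0): clear
  edge (23,0)–(22,10): clear
  edge (22,10)–(17,11): clear
  edge (17,11)–(13,3): clear
  midpoint (1,21/2) outside
  → clear
Obstacle 2 [(1,8) (10,0) (11,0) (10,9) (4,11)]:
  edge (1,8)–(10,0): crosses AB
  edge (10,0)–(11,0): clear
  edge (11,0)–(10,9): clear
  edge (10,9)–(4,11): clear
  edge (4,11)–(1,8): crosses AB
  → BLOCKED
Obstacle 3 [(0,24) (11,13) (8,24)]:
  edge (0,24)–(11,13): clear
  edge (11,13)–(8,24): clear
  edge (8,24)–(0,24): clear
  midpoint (1,21/2) outside
  → clear

BLOCKED by obstacle 2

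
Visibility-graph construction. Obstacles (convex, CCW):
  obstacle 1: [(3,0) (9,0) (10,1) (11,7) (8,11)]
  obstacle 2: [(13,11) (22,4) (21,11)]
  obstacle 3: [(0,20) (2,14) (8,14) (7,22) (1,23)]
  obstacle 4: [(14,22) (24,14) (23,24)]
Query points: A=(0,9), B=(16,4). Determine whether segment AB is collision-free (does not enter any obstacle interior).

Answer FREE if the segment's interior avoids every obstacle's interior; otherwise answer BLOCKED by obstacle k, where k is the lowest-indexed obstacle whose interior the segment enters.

BLOCKED by obstacle 1

Obstacle 1 [(3,0) (9,0) (10,1) (11,7) (8,11)]:
  edge (3,0)–(9,0): clear
  edge (9,0)–(10,1): clear
  edge (10,1)–(11,7): crosses AB
  edge (11,7)–(8,11): clear
  edge (8,11)–(3,0): crosses AB
  → BLOCKED
Obstacle 2 [(13,11) (22,4) (21,11)]:
  edge (13,11)–(22,4): clear
  edge (22,4)–(21,11): clear
  edge (21,11)–(13,11): clear
  midpoint (8,13/2) outside
  → clear
Obstacle 3 [(0,20) (2,14) (8,14) (7,22) (1,23)]:
  edge (0,20)–(2,14): clear
  edge (2,14)–(8,14): clear
  edge (8,14)–(7,22): clear
  edge (7,22)–(1,23): clear
  edge (1,23)–(0,20): clear
  midpoint (8,13/2) outside
  → clear
Obstacle 4 [(14,22) (24,14) (23,24)]:
  edge (14,22)–(24,14): clear
  edge (24,14)–(23,24): clear
  edge (23,24)–(14,22): clear
  midpoint (8,13/2) outside
  → clear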